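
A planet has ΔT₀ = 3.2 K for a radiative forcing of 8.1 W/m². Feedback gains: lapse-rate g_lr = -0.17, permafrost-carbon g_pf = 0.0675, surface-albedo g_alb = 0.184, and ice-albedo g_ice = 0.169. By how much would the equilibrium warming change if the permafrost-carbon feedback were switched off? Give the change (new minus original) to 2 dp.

-0.35 K

Original: g = 0.2505, ΔT = 3.2/(1−0.2505) = 4.2695 K.
Without permafrost-carbon: g' = 0.183, ΔT' = 3.2/(1−0.183) = 3.9168 K.
Change = 3.9168 − 4.2695 = -0.35 K.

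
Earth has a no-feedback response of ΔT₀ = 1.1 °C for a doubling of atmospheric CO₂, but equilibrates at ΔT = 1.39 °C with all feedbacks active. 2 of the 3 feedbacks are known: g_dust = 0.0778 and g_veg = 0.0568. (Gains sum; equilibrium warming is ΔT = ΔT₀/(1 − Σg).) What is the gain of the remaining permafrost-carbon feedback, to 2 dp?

0.07

Amplification A = ΔT/ΔT₀ = 1.39/1.1 = 1.264.
Total gain g = 1 − 1/A = 1 − 1/1.264 = 0.2089.
Known gains sum to 0.0778 + 0.0568 = 0.1346.
g_pf = 0.2089 − 0.1346 = 0.07.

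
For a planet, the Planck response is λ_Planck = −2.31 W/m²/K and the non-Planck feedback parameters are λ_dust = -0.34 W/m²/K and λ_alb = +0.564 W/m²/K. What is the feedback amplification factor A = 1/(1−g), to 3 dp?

1.107

Convert to gains: g_dust = -0.34/2.31 = -0.1472; g_alb = 0.564/2.31 = 0.2442.
Total gain g = 0.097.
A = 1/(1 − 0.097) = 1.107.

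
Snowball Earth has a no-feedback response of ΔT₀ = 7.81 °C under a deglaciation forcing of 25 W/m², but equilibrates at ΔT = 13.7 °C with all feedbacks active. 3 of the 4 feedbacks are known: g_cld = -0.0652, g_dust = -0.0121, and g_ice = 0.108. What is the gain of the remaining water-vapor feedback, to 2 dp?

0.40

Amplification A = ΔT/ΔT₀ = 13.7/7.81 = 1.754.
Total gain g = 1 − 1/A = 1 − 1/1.754 = 0.4299.
Known gains sum to -0.0652 − 0.0121 + 0.108 = 0.0307.
g_wv = 0.4299 − 0.0307 = 0.40.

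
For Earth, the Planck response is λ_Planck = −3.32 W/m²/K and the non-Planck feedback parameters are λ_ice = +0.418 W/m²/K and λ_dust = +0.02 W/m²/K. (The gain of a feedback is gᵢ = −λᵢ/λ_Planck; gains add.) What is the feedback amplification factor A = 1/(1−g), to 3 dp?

Convert to gains: g_ice = 0.418/3.32 = 0.1259; g_dust = 0.02/3.32 = 0.006024.
Total gain g = 0.131924.
A = 1/(1 − 0.131924) = 1.152.

1.152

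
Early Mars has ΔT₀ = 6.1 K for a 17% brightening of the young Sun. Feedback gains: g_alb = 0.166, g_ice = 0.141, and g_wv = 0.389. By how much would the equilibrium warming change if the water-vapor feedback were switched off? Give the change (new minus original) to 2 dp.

-11.26 K

Original: g = 0.696, ΔT = 6.1/(1−0.696) = 20.0658 K.
Without water-vapor: g' = 0.307, ΔT' = 6.1/(1−0.307) = 8.8023 K.
Change = 8.8023 − 20.0658 = -11.26 K.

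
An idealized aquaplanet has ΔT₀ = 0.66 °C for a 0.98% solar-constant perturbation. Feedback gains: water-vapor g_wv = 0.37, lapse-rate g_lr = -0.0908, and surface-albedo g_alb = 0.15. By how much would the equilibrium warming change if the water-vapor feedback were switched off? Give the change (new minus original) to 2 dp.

Original: g = 0.4292, ΔT = 0.66/(1−0.4292) = 1.1563 °C.
Without water-vapor: g' = 0.0592, ΔT' = 0.66/(1−0.0592) = 0.7015 °C.
Change = 0.7015 − 1.1563 = -0.45 °C.

-0.45 °C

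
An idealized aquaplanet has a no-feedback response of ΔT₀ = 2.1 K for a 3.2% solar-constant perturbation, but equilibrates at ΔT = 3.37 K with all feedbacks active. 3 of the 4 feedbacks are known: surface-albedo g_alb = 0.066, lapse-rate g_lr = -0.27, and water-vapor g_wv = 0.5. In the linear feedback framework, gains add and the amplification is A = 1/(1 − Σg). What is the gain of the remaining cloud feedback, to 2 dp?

0.08

Amplification A = ΔT/ΔT₀ = 3.37/2.1 = 1.605.
Total gain g = 1 − 1/A = 1 − 1/1.605 = 0.3769.
Known gains sum to 0.066 − 0.27 + 0.5 = 0.296.
g_cld = 0.3769 − 0.296 = 0.08.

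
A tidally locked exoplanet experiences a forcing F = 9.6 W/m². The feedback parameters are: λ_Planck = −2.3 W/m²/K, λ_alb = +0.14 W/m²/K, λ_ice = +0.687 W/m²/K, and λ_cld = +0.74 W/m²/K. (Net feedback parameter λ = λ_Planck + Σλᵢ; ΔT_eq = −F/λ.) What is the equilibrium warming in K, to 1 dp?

13.1 K

Net feedback parameter λ = (−2.3) + (+0.14) + (+0.687) + (+0.74) = -0.733 W/m²/K.
ΔT = −F/λ = −9.6/(-0.733) = 13.1 K.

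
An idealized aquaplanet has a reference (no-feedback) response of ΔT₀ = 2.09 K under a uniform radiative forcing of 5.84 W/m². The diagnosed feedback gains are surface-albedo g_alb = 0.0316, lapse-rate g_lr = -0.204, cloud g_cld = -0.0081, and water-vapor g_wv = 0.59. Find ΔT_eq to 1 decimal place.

3.5 K

Total gain g = 0.0316 − 0.204 − 0.0081 + 0.59 = 0.4095.
Amplification A = 1/(1 − 0.4095) = 1.693.
ΔT = 2.09 × 1.693 = 3.5 K.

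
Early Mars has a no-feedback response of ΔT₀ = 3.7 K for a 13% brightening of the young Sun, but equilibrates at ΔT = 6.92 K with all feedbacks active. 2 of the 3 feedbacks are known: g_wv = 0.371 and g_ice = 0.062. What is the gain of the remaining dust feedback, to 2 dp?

Amplification A = ΔT/ΔT₀ = 6.92/3.7 = 1.87.
Total gain g = 1 − 1/A = 1 − 1/1.87 = 0.4652.
Known gains sum to 0.371 + 0.062 = 0.433.
g_dust = 0.4652 − 0.433 = 0.03.

0.03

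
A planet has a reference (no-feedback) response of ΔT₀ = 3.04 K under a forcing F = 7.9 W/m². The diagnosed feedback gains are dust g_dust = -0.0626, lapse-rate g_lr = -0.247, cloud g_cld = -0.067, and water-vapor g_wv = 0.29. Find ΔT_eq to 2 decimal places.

2.80 K

Total gain g = -0.0626 − 0.247 − 0.067 + 0.29 = -0.0866.
Amplification A = 1/(1 + 0.0866) = 0.9203.
ΔT = 3.04 × 0.9203 = 2.80 K.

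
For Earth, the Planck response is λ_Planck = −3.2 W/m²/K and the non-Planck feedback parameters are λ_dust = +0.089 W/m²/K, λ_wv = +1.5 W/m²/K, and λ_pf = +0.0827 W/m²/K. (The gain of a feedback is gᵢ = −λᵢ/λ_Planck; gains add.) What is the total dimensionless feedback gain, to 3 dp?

0.522

Convert to gains: g_dust = 0.089/3.2 = 0.02781; g_wv = 1.5/3.2 = 0.4688; g_pf = 0.0827/3.2 = 0.02584.
Total gain g = 0.52245.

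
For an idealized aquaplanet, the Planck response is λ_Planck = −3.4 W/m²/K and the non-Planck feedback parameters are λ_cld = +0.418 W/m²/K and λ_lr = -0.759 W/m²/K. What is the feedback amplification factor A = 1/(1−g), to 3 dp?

Convert to gains: g_cld = 0.418/3.4 = 0.1229; g_lr = -0.759/3.4 = -0.2232.
Total gain g = -0.1003.
A = 1/(1 + 0.1003) = 0.909.

0.909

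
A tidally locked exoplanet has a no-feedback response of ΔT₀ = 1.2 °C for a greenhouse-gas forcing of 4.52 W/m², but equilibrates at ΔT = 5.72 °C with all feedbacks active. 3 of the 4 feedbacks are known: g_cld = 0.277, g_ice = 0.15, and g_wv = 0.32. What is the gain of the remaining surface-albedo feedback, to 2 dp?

0.04

Amplification A = ΔT/ΔT₀ = 5.72/1.2 = 4.767.
Total gain g = 1 − 1/A = 1 − 1/4.767 = 0.7902.
Known gains sum to 0.277 + 0.15 + 0.32 = 0.747.
g_alb = 0.7902 − 0.747 = 0.04.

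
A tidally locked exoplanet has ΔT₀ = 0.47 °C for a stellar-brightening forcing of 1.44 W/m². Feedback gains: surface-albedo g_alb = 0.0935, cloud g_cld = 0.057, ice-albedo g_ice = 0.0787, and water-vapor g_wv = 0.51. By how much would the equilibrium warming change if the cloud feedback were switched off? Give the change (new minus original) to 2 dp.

Original: g = 0.7392, ΔT = 0.47/(1−0.7392) = 1.8021 °C.
Without cloud: g' = 0.6822, ΔT' = 0.47/(1−0.6822) = 1.4789 °C.
Change = 1.4789 − 1.8021 = -0.32 °C.

-0.32 °C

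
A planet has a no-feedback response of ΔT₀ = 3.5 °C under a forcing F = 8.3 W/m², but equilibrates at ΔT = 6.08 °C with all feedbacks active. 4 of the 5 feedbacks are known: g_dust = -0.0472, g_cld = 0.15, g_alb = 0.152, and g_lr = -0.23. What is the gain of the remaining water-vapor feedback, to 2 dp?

0.40

Amplification A = ΔT/ΔT₀ = 6.08/3.5 = 1.737.
Total gain g = 1 − 1/A = 1 − 1/1.737 = 0.4243.
Known gains sum to -0.0472 + 0.15 + 0.152 − 0.23 = 0.0248.
g_wv = 0.4243 − 0.0248 = 0.40.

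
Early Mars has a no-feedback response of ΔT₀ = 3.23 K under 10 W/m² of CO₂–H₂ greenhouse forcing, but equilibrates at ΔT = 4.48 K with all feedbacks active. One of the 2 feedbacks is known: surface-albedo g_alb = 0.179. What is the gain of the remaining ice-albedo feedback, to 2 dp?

Amplification A = ΔT/ΔT₀ = 4.48/3.23 = 1.387.
Total gain g = 1 − 1/A = 1 − 1/1.387 = 0.279.
The known gain is 0.179.
g_ice = 0.279 − 0.179 = 0.10.

0.10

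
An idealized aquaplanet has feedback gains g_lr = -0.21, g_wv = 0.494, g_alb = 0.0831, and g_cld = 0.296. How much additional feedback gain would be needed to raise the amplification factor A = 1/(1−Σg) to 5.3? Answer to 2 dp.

0.15

Current total gain = 0.6631.
Target gain for A = 5.3: g* = 1 − 1/5.3 = 0.8113.
Additional gain needed = 0.8113 − 0.6631 = 0.15.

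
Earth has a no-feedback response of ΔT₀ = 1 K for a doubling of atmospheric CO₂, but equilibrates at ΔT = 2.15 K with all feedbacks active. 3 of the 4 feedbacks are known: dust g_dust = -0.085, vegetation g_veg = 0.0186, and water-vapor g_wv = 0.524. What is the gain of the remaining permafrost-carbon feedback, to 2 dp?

Amplification A = ΔT/ΔT₀ = 2.15/1 = 2.15.
Total gain g = 1 − 1/A = 1 − 1/2.15 = 0.5349.
Known gains sum to -0.085 + 0.0186 + 0.524 = 0.4576.
g_pf = 0.5349 − 0.4576 = 0.08.

0.08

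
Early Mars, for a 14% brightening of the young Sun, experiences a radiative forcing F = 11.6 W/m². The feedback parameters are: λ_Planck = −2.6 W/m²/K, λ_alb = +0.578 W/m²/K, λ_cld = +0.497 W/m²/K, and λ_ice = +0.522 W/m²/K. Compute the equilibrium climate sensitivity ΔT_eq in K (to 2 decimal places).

11.57 K

Net feedback parameter λ = (−2.6) + (+0.578) + (+0.497) + (+0.522) = -1.003 W/m²/K.
ΔT = −F/λ = −11.6/(-1.003) = 11.57 K.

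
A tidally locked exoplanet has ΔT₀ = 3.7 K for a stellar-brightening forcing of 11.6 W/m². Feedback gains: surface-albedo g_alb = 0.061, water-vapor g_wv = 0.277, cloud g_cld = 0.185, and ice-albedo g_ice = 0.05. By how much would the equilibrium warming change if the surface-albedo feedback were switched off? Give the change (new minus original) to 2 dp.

Original: g = 0.573, ΔT = 3.7/(1−0.573) = 8.6651 K.
Without surface-albedo: g' = 0.512, ΔT' = 3.7/(1−0.512) = 7.5820 K.
Change = 7.5820 − 8.6651 = -1.08 K.

-1.08 K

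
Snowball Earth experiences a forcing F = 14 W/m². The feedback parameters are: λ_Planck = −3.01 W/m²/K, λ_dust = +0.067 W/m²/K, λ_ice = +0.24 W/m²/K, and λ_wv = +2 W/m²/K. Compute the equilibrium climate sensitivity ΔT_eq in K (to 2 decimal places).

Net feedback parameter λ = (−3.01) + (+0.067) + (+0.24) + (+2) = -0.703 W/m²/K.
ΔT = −F/λ = −14/(-0.703) = 19.91 K.

19.91 K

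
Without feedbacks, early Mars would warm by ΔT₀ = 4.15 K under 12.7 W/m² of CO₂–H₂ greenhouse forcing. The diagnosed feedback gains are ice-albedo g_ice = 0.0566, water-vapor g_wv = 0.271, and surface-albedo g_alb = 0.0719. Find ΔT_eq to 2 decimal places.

Total gain g = 0.0566 + 0.271 + 0.0719 = 0.3995.
Amplification A = 1/(1 − 0.3995) = 1.665.
ΔT = 4.15 × 1.665 = 6.91 K.

6.91 K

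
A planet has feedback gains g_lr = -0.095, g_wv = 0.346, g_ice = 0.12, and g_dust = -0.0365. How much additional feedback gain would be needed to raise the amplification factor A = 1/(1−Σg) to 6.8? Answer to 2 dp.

Current total gain = 0.3345.
Target gain for A = 6.8: g* = 1 − 1/6.8 = 0.8529.
Additional gain needed = 0.8529 − 0.3345 = 0.52.

0.52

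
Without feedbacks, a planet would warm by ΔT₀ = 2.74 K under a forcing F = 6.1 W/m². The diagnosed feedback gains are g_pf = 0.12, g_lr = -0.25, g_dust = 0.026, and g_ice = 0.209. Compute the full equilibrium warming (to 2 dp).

Total gain g = 0.12 − 0.25 + 0.026 + 0.209 = 0.105.
Amplification A = 1/(1 − 0.105) = 1.117.
ΔT = 2.74 × 1.117 = 3.06 K.

3.06 K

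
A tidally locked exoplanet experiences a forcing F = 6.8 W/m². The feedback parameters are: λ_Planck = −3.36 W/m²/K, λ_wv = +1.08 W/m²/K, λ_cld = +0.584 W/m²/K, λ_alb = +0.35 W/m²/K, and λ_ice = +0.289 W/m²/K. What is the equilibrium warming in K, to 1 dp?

6.4 K

Net feedback parameter λ = (−3.36) + (+1.08) + (+0.584) + (+0.35) + (+0.289) = -1.057 W/m²/K.
ΔT = −F/λ = −6.8/(-1.057) = 6.4 K.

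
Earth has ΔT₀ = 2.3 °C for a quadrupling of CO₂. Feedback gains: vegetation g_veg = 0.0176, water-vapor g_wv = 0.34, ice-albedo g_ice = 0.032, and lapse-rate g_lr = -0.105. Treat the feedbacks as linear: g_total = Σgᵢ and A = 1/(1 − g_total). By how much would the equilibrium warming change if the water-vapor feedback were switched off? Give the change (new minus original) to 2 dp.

Original: g = 0.2846, ΔT = 2.3/(1−0.2846) = 3.2150 °C.
Without water-vapor: g' = -0.0554, ΔT' = 2.3/(1+0.0554) = 2.1793 °C.
Change = 2.1793 − 3.2150 = -1.04 °C.

-1.04 °C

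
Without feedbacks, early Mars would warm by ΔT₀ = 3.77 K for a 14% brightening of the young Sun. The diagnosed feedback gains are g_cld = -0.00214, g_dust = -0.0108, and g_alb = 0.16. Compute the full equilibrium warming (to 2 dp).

Total gain g = -0.00214 − 0.0108 + 0.16 = 0.14706.
Amplification A = 1/(1 − 0.14706) = 1.172.
ΔT = 3.77 × 1.172 = 4.42 K.

4.42 K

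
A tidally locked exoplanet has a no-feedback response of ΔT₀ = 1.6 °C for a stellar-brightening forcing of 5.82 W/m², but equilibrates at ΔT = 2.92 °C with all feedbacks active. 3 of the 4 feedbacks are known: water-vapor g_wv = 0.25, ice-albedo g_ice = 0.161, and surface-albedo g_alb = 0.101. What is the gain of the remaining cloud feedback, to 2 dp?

Amplification A = ΔT/ΔT₀ = 2.92/1.6 = 1.825.
Total gain g = 1 − 1/A = 1 − 1/1.825 = 0.4521.
Known gains sum to 0.25 + 0.161 + 0.101 = 0.512.
g_cld = 0.4521 − 0.512 = -0.06.

-0.06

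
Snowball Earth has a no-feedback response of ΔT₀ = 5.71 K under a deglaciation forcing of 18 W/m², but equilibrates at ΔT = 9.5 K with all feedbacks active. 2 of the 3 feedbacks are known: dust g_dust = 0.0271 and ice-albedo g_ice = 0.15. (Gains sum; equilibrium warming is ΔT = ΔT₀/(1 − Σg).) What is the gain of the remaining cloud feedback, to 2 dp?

Amplification A = ΔT/ΔT₀ = 9.5/5.71 = 1.664.
Total gain g = 1 − 1/A = 1 − 1/1.664 = 0.399.
Known gains sum to 0.0271 + 0.15 = 0.1771.
g_cld = 0.399 − 0.1771 = 0.22.

0.22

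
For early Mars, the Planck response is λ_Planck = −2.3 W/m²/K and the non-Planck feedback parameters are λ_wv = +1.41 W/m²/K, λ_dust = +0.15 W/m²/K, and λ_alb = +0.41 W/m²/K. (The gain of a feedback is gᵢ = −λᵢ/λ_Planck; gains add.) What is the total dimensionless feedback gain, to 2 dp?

Convert to gains: g_wv = 1.41/2.3 = 0.613; g_dust = 0.15/2.3 = 0.06522; g_alb = 0.41/2.3 = 0.1783.
Total gain g = 0.85652.

0.86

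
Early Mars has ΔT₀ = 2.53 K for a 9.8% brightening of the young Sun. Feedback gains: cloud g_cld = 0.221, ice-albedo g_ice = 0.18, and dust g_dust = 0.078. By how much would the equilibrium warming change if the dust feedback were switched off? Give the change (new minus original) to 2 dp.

Original: g = 0.479, ΔT = 2.53/(1−0.479) = 4.8560 K.
Without dust: g' = 0.401, ΔT' = 2.53/(1−0.401) = 4.2237 K.
Change = 4.2237 − 4.8560 = -0.63 K.

-0.63 K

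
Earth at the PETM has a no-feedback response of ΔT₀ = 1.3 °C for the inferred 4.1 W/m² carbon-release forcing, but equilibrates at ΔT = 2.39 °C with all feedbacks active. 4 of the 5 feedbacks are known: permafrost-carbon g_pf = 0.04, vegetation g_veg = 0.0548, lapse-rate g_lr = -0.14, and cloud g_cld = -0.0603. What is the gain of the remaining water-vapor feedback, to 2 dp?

Amplification A = ΔT/ΔT₀ = 2.39/1.3 = 1.838.
Total gain g = 1 − 1/A = 1 − 1/1.838 = 0.4559.
Known gains sum to 0.04 + 0.0548 − 0.14 − 0.0603 = -0.1055.
g_wv = 0.4559 + 0.1055 = 0.56.

0.56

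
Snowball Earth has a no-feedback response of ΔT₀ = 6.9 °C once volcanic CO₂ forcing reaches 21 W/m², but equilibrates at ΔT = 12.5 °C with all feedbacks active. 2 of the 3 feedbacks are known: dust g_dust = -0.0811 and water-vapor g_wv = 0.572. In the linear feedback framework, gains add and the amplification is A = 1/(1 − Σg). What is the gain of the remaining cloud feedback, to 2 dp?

-0.04

Amplification A = ΔT/ΔT₀ = 12.5/6.9 = 1.812.
Total gain g = 1 − 1/A = 1 − 1/1.812 = 0.4481.
Known gains sum to -0.0811 + 0.572 = 0.4909.
g_cld = 0.4481 − 0.4909 = -0.04.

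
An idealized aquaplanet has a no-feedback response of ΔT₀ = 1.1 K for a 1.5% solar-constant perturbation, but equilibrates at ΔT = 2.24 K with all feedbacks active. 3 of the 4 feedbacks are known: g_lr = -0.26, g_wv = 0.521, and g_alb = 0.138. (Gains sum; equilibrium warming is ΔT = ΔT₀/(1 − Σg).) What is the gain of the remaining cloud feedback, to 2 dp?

0.11

Amplification A = ΔT/ΔT₀ = 2.24/1.1 = 2.036.
Total gain g = 1 − 1/A = 1 − 1/2.036 = 0.5088.
Known gains sum to -0.26 + 0.521 + 0.138 = 0.399.
g_cld = 0.5088 − 0.399 = 0.11.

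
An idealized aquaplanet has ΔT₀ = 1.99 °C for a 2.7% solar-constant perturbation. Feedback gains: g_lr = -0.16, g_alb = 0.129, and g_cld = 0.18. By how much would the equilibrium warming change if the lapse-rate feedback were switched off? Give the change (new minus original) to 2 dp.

0.54 °C

Original: g = 0.149, ΔT = 1.99/(1−0.149) = 2.3384 °C.
Without lapse-rate: g' = 0.309, ΔT' = 1.99/(1−0.309) = 2.8799 °C.
Change = 2.8799 − 2.3384 = 0.54 °C.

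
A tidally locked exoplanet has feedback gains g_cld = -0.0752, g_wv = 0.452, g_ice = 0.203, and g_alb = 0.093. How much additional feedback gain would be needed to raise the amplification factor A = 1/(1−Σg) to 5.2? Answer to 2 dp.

Current total gain = 0.6728.
Target gain for A = 5.2: g* = 1 − 1/5.2 = 0.8077.
Additional gain needed = 0.8077 − 0.6728 = 0.13.

0.13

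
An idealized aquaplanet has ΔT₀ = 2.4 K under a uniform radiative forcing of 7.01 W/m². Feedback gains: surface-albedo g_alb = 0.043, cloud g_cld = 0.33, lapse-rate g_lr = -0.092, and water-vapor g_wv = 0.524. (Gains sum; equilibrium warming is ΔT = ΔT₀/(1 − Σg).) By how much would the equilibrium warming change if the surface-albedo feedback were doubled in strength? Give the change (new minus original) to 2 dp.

Original: g = 0.805, ΔT = 2.4/(1−0.805) = 12.3077 K.
With doubled surface-albedo: g' = 0.848, ΔT' = 2.4/(1−0.848) = 15.7895 K.
Change = 15.7895 − 12.3077 = 3.48 K.

3.48 K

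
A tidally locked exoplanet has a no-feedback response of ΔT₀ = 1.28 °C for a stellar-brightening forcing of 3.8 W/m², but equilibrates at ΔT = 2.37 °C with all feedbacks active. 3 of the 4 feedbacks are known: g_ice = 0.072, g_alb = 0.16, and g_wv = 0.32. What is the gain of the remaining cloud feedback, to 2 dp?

-0.09

Amplification A = ΔT/ΔT₀ = 2.37/1.28 = 1.852.
Total gain g = 1 − 1/A = 1 − 1/1.852 = 0.46.
Known gains sum to 0.072 + 0.16 + 0.32 = 0.552.
g_cld = 0.46 − 0.552 = -0.09.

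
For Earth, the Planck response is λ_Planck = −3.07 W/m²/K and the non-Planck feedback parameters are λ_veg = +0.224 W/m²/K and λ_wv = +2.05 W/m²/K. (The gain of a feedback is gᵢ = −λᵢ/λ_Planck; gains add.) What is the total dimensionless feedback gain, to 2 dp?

0.74

Convert to gains: g_veg = 0.224/3.07 = 0.07296; g_wv = 2.05/3.07 = 0.6678.
Total gain g = 0.74076.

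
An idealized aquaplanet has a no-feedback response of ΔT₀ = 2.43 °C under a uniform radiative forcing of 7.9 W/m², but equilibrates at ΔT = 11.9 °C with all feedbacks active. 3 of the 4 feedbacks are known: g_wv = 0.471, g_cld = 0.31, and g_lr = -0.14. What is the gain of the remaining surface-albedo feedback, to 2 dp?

0.15

Amplification A = ΔT/ΔT₀ = 11.9/2.43 = 4.897.
Total gain g = 1 − 1/A = 1 − 1/4.897 = 0.7958.
Known gains sum to 0.471 + 0.31 − 0.14 = 0.641.
g_alb = 0.7958 − 0.641 = 0.15.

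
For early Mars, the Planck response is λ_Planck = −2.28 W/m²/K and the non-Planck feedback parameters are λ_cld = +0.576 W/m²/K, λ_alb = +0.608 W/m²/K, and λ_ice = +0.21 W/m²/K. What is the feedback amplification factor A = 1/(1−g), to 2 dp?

Convert to gains: g_cld = 0.576/2.28 = 0.2526; g_alb = 0.608/2.28 = 0.2667; g_ice = 0.21/2.28 = 0.09211.
Total gain g = 0.61141.
A = 1/(1 − 0.61141) = 2.57.

2.57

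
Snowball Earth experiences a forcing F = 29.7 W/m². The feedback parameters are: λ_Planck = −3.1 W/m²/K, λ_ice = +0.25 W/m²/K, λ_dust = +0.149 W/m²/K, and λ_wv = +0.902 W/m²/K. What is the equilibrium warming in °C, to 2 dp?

Net feedback parameter λ = (−3.1) + (+0.25) + (+0.149) + (+0.902) = -1.799 W/m²/K.
ΔT = −F/λ = −29.7/(-1.799) = 16.51 °C.

16.51 °C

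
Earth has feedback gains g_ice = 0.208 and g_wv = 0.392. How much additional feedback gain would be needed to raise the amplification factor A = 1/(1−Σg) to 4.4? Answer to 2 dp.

Current total gain = 0.6.
Target gain for A = 4.4: g* = 1 − 1/4.4 = 0.7727.
Additional gain needed = 0.7727 − 0.6 = 0.17.

0.17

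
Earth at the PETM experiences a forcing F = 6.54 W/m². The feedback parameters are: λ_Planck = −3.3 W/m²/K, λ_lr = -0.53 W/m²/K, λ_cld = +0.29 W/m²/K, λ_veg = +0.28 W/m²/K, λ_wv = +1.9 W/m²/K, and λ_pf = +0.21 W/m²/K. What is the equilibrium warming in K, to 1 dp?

Net feedback parameter λ = (−3.3) + (-0.53) + (+0.29) + (+0.28) + (+1.9) + (+0.21) = -1.15 W/m²/K.
ΔT = −F/λ = −6.54/(-1.15) = 5.7 K.

5.7 K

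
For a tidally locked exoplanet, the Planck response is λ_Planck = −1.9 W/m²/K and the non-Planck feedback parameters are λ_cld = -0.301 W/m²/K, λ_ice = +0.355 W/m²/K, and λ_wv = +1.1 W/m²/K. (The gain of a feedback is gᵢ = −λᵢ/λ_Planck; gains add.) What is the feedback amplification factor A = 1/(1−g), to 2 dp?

Convert to gains: g_cld = -0.301/1.9 = -0.1584; g_ice = 0.355/1.9 = 0.1868; g_wv = 1.1/1.9 = 0.5789.
Total gain g = 0.6073.
A = 1/(1 − 0.6073) = 2.55.

2.55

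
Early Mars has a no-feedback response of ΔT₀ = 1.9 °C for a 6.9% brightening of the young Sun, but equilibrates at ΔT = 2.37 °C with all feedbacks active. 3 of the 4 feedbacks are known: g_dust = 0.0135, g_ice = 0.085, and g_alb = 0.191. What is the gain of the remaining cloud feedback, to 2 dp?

-0.09

Amplification A = ΔT/ΔT₀ = 2.37/1.9 = 1.247.
Total gain g = 1 − 1/A = 1 − 1/1.247 = 0.1981.
Known gains sum to 0.0135 + 0.085 + 0.191 = 0.2895.
g_cld = 0.1981 − 0.2895 = -0.09.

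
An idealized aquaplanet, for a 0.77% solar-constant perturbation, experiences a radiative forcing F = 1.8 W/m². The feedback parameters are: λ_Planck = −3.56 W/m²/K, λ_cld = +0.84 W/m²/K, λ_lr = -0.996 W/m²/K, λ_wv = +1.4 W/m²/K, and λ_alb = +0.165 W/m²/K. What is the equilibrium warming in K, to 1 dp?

0.8 K

Net feedback parameter λ = (−3.56) + (+0.84) + (-0.996) + (+1.4) + (+0.165) = -2.151 W/m²/K.
ΔT = −F/λ = −1.8/(-2.151) = 0.8 K.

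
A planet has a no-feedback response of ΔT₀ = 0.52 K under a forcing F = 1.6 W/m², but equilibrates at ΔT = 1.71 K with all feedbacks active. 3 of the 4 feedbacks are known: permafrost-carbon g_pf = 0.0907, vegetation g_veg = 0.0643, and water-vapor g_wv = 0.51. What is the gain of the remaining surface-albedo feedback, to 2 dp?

0.03

Amplification A = ΔT/ΔT₀ = 1.71/0.52 = 3.288.
Total gain g = 1 − 1/A = 1 − 1/3.288 = 0.6959.
Known gains sum to 0.0907 + 0.0643 + 0.51 = 0.665.
g_alb = 0.6959 − 0.665 = 0.03.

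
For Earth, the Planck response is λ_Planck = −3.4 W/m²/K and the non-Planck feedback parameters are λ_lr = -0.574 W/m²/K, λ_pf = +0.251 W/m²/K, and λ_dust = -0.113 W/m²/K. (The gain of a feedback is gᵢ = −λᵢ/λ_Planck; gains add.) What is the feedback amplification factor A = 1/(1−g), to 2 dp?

Convert to gains: g_lr = -0.574/3.4 = -0.1688; g_pf = 0.251/3.4 = 0.07382; g_dust = -0.113/3.4 = -0.03324.
Total gain g = -0.12822.
A = 1/(1 + 0.12822) = 0.89.

0.89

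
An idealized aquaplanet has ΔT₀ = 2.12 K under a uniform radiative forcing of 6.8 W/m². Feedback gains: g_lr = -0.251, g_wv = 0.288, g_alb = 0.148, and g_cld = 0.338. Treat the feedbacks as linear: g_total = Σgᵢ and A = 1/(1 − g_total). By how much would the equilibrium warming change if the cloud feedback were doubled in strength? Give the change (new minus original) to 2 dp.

10.81 K

Original: g = 0.523, ΔT = 2.12/(1−0.523) = 4.4444 K.
With doubled cloud: g' = 0.861, ΔT' = 2.12/(1−0.861) = 15.2518 K.
Change = 15.2518 − 4.4444 = 10.81 K.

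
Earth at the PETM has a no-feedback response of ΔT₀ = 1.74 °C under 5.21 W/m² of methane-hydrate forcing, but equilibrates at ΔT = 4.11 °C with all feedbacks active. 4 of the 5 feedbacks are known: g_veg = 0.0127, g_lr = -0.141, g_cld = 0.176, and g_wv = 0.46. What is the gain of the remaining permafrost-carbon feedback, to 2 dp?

Amplification A = ΔT/ΔT₀ = 4.11/1.74 = 2.362.
Total gain g = 1 − 1/A = 1 − 1/2.362 = 0.5766.
Known gains sum to 0.0127 − 0.141 + 0.176 + 0.46 = 0.5077.
g_pf = 0.5766 − 0.5077 = 0.07.

0.07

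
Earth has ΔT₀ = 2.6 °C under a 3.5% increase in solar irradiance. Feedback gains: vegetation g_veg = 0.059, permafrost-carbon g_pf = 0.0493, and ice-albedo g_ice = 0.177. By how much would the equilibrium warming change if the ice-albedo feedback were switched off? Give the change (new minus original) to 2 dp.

Original: g = 0.2853, ΔT = 2.6/(1−0.2853) = 3.6379 °C.
Without ice-albedo: g' = 0.1083, ΔT' = 2.6/(1−0.1083) = 2.9158 °C.
Change = 2.9158 − 3.6379 = -0.72 °C.

-0.72 °C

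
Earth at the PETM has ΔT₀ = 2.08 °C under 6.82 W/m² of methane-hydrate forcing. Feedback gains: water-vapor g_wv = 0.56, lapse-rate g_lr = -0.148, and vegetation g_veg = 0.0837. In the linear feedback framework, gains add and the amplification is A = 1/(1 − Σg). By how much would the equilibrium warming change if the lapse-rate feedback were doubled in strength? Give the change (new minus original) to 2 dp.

Original: g = 0.4957, ΔT = 2.08/(1−0.4957) = 4.1245 °C.
With doubled lapse-rate: g' = 0.3477, ΔT' = 2.08/(1−0.3477) = 3.1887 °C.
Change = 3.1887 − 4.1245 = -0.94 °C.

-0.94 °C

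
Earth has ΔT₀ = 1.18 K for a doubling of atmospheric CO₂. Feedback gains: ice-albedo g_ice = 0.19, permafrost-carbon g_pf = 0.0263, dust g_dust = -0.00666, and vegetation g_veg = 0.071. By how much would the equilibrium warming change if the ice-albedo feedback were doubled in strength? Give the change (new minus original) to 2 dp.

Original: g = 0.28064, ΔT = 1.18/(1−0.28064) = 1.6403 K.
With doubled ice-albedo: g' = 0.47064, ΔT' = 1.18/(1−0.47064) = 2.2291 K.
Change = 2.2291 − 1.6403 = 0.59 K.

0.59 K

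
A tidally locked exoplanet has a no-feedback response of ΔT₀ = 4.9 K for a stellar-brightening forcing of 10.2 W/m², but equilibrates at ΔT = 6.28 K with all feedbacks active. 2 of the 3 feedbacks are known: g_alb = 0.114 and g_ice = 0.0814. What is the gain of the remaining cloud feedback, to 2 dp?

Amplification A = ΔT/ΔT₀ = 6.28/4.9 = 1.282.
Total gain g = 1 − 1/A = 1 − 1/1.282 = 0.22.
Known gains sum to 0.114 + 0.0814 = 0.1954.
g_cld = 0.22 − 0.1954 = 0.02.

0.02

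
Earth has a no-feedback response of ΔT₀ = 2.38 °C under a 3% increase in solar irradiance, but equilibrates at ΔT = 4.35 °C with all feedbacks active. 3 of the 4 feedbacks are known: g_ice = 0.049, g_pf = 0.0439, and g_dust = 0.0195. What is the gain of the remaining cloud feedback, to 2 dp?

Amplification A = ΔT/ΔT₀ = 4.35/2.38 = 1.828.
Total gain g = 1 − 1/A = 1 − 1/1.828 = 0.453.
Known gains sum to 0.049 + 0.0439 + 0.0195 = 0.1124.
g_cld = 0.453 − 0.1124 = 0.34.

0.34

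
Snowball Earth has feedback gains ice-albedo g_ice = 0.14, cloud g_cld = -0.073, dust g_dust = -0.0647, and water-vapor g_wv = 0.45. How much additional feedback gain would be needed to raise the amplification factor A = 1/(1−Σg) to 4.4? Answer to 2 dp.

0.32

Current total gain = 0.4523.
Target gain for A = 4.4: g* = 1 − 1/4.4 = 0.7727.
Additional gain needed = 0.7727 − 0.4523 = 0.32.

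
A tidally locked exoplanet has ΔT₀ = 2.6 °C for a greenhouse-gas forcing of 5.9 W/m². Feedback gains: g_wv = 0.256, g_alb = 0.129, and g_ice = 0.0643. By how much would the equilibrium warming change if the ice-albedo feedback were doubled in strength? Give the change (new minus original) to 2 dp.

Original: g = 0.4493, ΔT = 2.6/(1−0.4493) = 4.7213 °C.
With doubled ice-albedo: g' = 0.5136, ΔT' = 2.6/(1−0.5136) = 5.3454 °C.
Change = 5.3454 − 4.7213 = 0.62 °C.

0.62 °C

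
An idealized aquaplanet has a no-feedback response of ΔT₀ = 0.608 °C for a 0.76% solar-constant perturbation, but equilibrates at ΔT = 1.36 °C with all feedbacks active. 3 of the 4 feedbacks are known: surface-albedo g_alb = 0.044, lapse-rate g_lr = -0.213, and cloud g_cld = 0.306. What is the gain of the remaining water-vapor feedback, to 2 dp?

0.42

Amplification A = ΔT/ΔT₀ = 1.36/0.608 = 2.237.
Total gain g = 1 − 1/A = 1 − 1/2.237 = 0.553.
Known gains sum to 0.044 − 0.213 + 0.306 = 0.137.
g_wv = 0.553 − 0.137 = 0.42.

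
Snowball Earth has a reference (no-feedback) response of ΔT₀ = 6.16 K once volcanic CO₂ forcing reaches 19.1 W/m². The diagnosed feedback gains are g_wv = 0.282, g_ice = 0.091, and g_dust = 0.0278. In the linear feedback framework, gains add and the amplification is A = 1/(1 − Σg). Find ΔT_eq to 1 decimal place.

Total gain g = 0.282 + 0.091 + 0.0278 = 0.4008.
Amplification A = 1/(1 − 0.4008) = 1.669.
ΔT = 6.16 × 1.669 = 10.3 K.

10.3 K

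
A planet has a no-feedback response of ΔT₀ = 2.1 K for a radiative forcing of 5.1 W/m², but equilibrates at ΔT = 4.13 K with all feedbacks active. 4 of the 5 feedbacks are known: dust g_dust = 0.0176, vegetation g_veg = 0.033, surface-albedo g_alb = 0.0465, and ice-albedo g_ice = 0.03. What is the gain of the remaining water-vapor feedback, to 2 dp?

Amplification A = ΔT/ΔT₀ = 4.13/2.1 = 1.967.
Total gain g = 1 − 1/A = 1 − 1/1.967 = 0.4916.
Known gains sum to 0.0176 + 0.033 + 0.0465 + 0.03 = 0.1271.
g_wv = 0.4916 − 0.1271 = 0.36.

0.36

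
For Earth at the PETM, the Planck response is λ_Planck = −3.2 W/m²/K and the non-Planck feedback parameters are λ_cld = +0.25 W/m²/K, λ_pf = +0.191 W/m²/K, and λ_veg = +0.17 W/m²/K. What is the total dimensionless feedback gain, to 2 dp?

0.19

Convert to gains: g_cld = 0.25/3.2 = 0.07812; g_pf = 0.191/3.2 = 0.05969; g_veg = 0.17/3.2 = 0.05312.
Total gain g = 0.19093.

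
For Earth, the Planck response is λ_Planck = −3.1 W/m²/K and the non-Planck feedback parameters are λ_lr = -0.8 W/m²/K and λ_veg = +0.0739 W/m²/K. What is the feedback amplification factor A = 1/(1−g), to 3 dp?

Convert to gains: g_lr = -0.8/3.1 = -0.2581; g_veg = 0.0739/3.1 = 0.02384.
Total gain g = -0.23426.
A = 1/(1 + 0.23426) = 0.810.

0.810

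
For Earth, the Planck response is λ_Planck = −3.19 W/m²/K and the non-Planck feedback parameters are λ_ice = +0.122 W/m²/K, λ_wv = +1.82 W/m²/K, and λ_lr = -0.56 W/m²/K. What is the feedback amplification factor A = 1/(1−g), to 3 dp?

Convert to gains: g_ice = 0.122/3.19 = 0.03824; g_wv = 1.82/3.19 = 0.5705; g_lr = -0.56/3.19 = -0.1755.
Total gain g = 0.43324.
A = 1/(1 − 0.43324) = 1.764.

1.764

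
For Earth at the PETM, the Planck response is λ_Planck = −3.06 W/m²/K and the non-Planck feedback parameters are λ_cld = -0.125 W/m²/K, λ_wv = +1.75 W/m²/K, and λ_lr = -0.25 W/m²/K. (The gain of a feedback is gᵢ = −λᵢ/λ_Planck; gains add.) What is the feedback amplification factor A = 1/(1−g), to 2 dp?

Convert to gains: g_cld = -0.125/3.06 = -0.04085; g_wv = 1.75/3.06 = 0.5719; g_lr = -0.25/3.06 = -0.0817.
Total gain g = 0.44935.
A = 1/(1 − 0.44935) = 1.82.

1.82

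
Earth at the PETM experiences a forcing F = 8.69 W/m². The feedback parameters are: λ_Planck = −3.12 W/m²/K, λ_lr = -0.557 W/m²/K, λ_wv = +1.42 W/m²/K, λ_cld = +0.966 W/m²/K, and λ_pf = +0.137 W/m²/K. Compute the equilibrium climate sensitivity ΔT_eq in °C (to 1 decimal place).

7.5 °C

Net feedback parameter λ = (−3.12) + (-0.557) + (+1.42) + (+0.966) + (+0.137) = -1.154 W/m²/K.
ΔT = −F/λ = −8.69/(-1.154) = 7.5 °C.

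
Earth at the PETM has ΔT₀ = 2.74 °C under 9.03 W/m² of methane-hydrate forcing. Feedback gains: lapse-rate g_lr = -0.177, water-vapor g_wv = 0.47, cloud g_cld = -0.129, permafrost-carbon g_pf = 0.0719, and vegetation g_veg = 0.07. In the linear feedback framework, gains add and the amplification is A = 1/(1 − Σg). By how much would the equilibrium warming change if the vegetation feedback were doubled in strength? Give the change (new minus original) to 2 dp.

Original: g = 0.3059, ΔT = 2.74/(1−0.3059) = 3.9476 °C.
With doubled vegetation: g' = 0.3759, ΔT' = 2.74/(1−0.3759) = 4.3903 °C.
Change = 4.3903 − 3.9476 = 0.44 °C.

0.44 °C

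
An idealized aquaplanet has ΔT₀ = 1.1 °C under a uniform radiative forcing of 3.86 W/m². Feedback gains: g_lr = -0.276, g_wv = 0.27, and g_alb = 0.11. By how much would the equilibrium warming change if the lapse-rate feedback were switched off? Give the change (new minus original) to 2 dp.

0.55 °C

Original: g = 0.104, ΔT = 1.1/(1−0.104) = 1.2277 °C.
Without lapse-rate: g' = 0.38, ΔT' = 1.1/(1−0.38) = 1.7742 °C.
Change = 1.7742 − 1.2277 = 0.55 °C.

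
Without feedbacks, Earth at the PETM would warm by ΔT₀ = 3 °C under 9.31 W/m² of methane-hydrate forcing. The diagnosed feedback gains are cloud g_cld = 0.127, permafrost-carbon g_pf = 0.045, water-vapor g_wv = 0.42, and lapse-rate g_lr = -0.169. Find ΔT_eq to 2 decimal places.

5.20 °C

Total gain g = 0.127 + 0.045 + 0.42 − 0.169 = 0.423.
Amplification A = 1/(1 − 0.423) = 1.733.
ΔT = 3 × 1.733 = 5.20 °C.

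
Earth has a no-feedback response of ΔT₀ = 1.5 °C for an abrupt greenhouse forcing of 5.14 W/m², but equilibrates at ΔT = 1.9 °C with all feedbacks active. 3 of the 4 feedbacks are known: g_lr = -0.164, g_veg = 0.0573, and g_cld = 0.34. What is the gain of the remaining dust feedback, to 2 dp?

Amplification A = ΔT/ΔT₀ = 1.9/1.5 = 1.267.
Total gain g = 1 − 1/A = 1 − 1/1.267 = 0.2107.
Known gains sum to -0.164 + 0.0573 + 0.34 = 0.2333.
g_dust = 0.2107 − 0.2333 = -0.02.

-0.02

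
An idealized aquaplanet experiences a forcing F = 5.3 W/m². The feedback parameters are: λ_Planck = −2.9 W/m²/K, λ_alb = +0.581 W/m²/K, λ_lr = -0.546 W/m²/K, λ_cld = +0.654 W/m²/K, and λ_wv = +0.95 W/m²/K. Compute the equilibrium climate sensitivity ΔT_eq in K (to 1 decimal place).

Net feedback parameter λ = (−2.9) + (+0.581) + (-0.546) + (+0.654) + (+0.95) = -1.261 W/m²/K.
ΔT = −F/λ = −5.3/(-1.261) = 4.2 K.

4.2 K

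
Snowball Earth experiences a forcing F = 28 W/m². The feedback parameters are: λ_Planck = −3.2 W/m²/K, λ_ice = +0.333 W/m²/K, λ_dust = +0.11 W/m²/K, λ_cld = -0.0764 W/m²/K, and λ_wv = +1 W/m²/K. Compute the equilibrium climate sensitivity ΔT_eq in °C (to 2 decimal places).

15.27 °C

Net feedback parameter λ = (−3.2) + (+0.333) + (+0.11) + (-0.0764) + (+1) = -1.8334 W/m²/K.
ΔT = −F/λ = −28/(-1.8334) = 15.27 °C.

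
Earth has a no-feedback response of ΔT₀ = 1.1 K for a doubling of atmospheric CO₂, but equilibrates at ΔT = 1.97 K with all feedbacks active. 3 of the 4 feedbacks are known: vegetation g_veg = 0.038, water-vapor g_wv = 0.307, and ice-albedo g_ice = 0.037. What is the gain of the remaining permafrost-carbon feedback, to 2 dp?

0.06

Amplification A = ΔT/ΔT₀ = 1.97/1.1 = 1.791.
Total gain g = 1 − 1/A = 1 − 1/1.791 = 0.4417.
Known gains sum to 0.038 + 0.307 + 0.037 = 0.382.
g_pf = 0.4417 − 0.382 = 0.06.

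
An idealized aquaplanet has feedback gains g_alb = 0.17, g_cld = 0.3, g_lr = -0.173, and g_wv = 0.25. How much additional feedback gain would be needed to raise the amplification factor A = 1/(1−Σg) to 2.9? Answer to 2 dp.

0.11

Current total gain = 0.547.
Target gain for A = 2.9: g* = 1 − 1/2.9 = 0.6552.
Additional gain needed = 0.6552 − 0.547 = 0.11.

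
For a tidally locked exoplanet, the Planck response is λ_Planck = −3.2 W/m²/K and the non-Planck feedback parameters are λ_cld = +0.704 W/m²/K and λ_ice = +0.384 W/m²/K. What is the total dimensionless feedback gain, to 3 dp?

0.340

Convert to gains: g_cld = 0.704/3.2 = 0.22; g_ice = 0.384/3.2 = 0.12.
Total gain g = 0.34.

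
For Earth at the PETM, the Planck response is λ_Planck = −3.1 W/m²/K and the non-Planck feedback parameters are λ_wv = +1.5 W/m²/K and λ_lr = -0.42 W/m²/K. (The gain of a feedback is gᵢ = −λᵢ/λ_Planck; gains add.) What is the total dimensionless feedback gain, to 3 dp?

0.348

Convert to gains: g_wv = 1.5/3.1 = 0.4839; g_lr = -0.42/3.1 = -0.1355.
Total gain g = 0.3484.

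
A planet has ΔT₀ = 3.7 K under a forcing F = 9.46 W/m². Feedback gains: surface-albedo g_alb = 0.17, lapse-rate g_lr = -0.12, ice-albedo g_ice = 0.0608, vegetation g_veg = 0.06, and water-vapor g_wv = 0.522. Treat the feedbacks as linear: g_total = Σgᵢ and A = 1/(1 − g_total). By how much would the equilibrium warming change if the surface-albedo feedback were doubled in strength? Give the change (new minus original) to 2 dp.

Original: g = 0.6928, ΔT = 3.7/(1−0.6928) = 12.0443 K.
With doubled surface-albedo: g' = 0.8628, ΔT' = 3.7/(1−0.8628) = 26.9679 K.
Change = 26.9679 − 12.0443 = 14.92 K.

14.92 K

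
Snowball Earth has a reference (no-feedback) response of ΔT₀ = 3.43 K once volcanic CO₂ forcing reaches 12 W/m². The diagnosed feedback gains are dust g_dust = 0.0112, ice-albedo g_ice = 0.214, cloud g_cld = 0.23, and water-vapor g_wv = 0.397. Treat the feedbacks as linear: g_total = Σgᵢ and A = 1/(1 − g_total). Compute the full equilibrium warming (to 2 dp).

23.21 K

Total gain g = 0.0112 + 0.214 + 0.23 + 0.397 = 0.8522.
Amplification A = 1/(1 − 0.8522) = 6.766.
ΔT = 3.43 × 6.766 = 23.21 K.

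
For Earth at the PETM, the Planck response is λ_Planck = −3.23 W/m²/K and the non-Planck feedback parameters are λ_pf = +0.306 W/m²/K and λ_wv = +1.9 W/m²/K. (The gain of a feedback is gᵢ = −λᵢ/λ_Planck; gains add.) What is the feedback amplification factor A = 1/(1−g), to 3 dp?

3.154

Convert to gains: g_pf = 0.306/3.23 = 0.09474; g_wv = 1.9/3.23 = 0.5882.
Total gain g = 0.68294.
A = 1/(1 − 0.68294) = 3.154.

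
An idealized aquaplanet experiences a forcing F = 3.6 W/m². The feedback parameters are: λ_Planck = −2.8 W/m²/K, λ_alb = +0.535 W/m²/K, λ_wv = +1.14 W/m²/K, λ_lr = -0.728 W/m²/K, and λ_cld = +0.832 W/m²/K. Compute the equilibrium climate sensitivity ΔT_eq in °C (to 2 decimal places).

3.53 °C

Net feedback parameter λ = (−2.8) + (+0.535) + (+1.14) + (-0.728) + (+0.832) = -1.021 W/m²/K.
ΔT = −F/λ = −3.6/(-1.021) = 3.53 °C.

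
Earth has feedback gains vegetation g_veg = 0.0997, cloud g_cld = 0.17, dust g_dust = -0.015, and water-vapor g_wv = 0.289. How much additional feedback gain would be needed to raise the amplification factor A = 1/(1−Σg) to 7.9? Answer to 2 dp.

Current total gain = 0.5437.
Target gain for A = 7.9: g* = 1 − 1/7.9 = 0.8734.
Additional gain needed = 0.8734 − 0.5437 = 0.33.

0.33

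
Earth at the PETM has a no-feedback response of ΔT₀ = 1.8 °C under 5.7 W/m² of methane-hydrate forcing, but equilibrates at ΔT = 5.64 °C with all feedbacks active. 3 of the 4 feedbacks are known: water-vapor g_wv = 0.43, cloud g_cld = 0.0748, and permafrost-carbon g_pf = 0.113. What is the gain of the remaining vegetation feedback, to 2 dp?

0.06

Amplification A = ΔT/ΔT₀ = 5.64/1.8 = 3.133.
Total gain g = 1 − 1/A = 1 − 1/3.133 = 0.6808.
Known gains sum to 0.43 + 0.0748 + 0.113 = 0.6178.
g_veg = 0.6808 − 0.6178 = 0.06.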